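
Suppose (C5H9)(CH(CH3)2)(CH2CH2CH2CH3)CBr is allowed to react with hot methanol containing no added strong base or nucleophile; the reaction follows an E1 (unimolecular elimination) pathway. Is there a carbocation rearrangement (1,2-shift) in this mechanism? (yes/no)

The first-formed carbocation is tertiary.
No single 1,2-shift to an adjacent carbon would produce a more-substituted cation than the one already present, so no rearrangement occurs.

no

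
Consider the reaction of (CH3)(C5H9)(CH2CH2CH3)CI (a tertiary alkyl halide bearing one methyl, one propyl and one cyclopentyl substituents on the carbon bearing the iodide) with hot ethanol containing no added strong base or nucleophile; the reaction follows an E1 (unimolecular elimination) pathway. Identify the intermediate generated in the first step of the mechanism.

Step 1: Rate-determining heterolysis of the C–I bond gives I⁻ and a tertiary carbocation.
After step 1 the species present is a tertiary carbocation.

tertiary carbocation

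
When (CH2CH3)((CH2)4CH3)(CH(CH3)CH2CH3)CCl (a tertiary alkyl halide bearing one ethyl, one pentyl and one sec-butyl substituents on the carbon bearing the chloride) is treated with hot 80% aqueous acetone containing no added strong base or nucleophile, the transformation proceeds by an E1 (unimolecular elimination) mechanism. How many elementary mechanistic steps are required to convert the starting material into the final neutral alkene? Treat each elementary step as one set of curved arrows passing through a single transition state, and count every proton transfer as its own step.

Step 1: Rate-determining heterolysis of the C–Cl bond gives Cl⁻ and a tertiary carbocation.
(No 1,2-shift: no single shift to an adjacent carbon would give a more stable cation.)
Step 2: A weak base (a water molecule from the solvent) removes a proton from a carbon adjacent to the cationic centre; the electrons of that C–H bond become the new π(C=C) bond, giving the alkene.
Total: 2 elementary steps.

2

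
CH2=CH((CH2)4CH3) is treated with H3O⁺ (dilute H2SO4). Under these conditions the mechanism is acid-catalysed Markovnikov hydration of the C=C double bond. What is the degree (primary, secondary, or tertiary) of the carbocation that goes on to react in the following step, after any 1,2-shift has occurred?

Step 1: The π electrons of the C=C bond attack a proton of H3O⁺; Markovnikov addition places the new C–H on the less-substituted alkene carbon, so the positive charge ends up on the more-substituted carbon — a secondary carbocation. H2O is released.
No single 1,2-shift to an adjacent carbon would give a more-substituted cation, so no rearrangement occurs.

secondary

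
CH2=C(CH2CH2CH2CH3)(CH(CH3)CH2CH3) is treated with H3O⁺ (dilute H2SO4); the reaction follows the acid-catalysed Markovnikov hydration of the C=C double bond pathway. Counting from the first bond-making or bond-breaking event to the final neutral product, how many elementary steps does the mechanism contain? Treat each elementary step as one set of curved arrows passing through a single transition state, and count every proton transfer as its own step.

3

Step 1: Protonation of the alkene by H3O⁺: the π bond acts as the nucleophile and picks up H⁺, giving the more stable (Markovnikov) tertiary carbocation. H2O is released.
(No 1,2-shift: no single shift to an adjacent carbon would give a more stable cation.)
Step 2: A lone pair on the oxygen of H2O attacks the carbocation, forming a C–O bond and an oxonium ion (a protonated alcohol).
Step 3: H2O removes a proton from the oxonium oxygen, regenerating H3O⁺ and giving the neutral alcohol.
Total: 3 elementary steps.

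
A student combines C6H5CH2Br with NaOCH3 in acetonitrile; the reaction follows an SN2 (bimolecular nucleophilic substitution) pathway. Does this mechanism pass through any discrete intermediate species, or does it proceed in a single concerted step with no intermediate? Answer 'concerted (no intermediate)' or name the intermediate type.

concerted (no intermediate)

The methoxide nucleophile donates a lone pair from O to the α-carbon in a backside attack; simultaneously the C–Br σ-bond breaks and both of its electrons leave with Br⁻. One concerted step with inversion of configuration.
All bond changes occur in one transition state; no discrete intermediate is formed.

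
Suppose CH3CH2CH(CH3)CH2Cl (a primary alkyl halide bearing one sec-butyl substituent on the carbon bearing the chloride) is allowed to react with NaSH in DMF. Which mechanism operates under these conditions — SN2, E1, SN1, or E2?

SN2

Conditions: a primary substrate with a strong nucleophile in the polar aprotic solvent DMF.
These conditions are the textbook signature of the SN2 pathway.
An unhindered substrate with a strong nucleophile in a polar aprotic solvent favours one-step backside displacement.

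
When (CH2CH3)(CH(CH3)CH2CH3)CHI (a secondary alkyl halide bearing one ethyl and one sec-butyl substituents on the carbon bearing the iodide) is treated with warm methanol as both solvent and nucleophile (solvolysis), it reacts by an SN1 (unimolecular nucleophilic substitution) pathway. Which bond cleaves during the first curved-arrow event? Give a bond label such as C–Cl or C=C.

C–I

Step 1: Rate-determining heterolysis of the C–I bond gives I⁻ and a secondary carbocation.
The bond broken in this step is the C–I bond.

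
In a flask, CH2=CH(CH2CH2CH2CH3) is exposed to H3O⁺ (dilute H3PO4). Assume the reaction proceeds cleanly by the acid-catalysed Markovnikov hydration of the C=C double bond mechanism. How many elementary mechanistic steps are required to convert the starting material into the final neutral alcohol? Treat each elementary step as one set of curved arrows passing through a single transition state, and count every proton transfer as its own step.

3

Step 1: Electrophilic addition begins with the π(C=C) electrons forming a bond to the proton of H3O⁺. Following Markovnikov's rule, the resulting cation is secondary. H2O is released.
(No 1,2-shift: no single shift to an adjacent carbon would give a more stable cation.)
Step 2: Nucleophilic capture of the cation by H2O produces the protonated alcohol (an oxonium ion).
Step 3: Proton transfer from the O–H of the oxonium ion to H2O completes the catalytic cycle and yields the alcohol.
Total: 3 elementary steps.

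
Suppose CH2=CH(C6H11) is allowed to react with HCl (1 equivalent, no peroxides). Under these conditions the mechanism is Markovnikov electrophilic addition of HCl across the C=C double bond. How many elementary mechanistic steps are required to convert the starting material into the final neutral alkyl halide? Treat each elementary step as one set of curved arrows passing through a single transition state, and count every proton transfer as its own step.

3

Step 1: The π electrons of the C=C bond attack a proton of HCl; Markovnikov addition places the new C–H on the less-substituted alkene carbon, so the positive charge ends up on the more-substituted carbon — a secondary carbocation. The H–Cl bond breaks heterolytically, releasing Cl⁻.
Step 2: A 1,2-hydride shift from the adjacent cyclohexyl carbon moves the positive charge from the secondary centre to an adjacent carbon, generating a more stable tertiary carbocation.
Step 3: The Cl⁻ anion donates a lone pair to the carbocation, forming the new C–Cl σ-bond and giving the neutral alkyl halide.
Total: 3 elementary steps.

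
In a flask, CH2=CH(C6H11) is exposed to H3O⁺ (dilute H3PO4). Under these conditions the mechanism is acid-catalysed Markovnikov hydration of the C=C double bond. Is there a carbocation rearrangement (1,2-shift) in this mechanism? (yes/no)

The first-formed carbocation is secondary.
The adjacent cyclohexyl carbon already bears 2 other carbon substituents and has a hydrogen to migrate; after a 1,2-hydride shift from that carbon the positive charge sits on a tertiary centre.
Tertiary is more stable than secondary, so the shift occurs.

yes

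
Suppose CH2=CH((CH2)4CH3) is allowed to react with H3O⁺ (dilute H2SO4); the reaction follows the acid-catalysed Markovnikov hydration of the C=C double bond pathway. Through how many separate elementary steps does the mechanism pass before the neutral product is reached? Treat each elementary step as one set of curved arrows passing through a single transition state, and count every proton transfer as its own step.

3

Step 1: Protonation of the alkene by H3O⁺: the π bond acts as the nucleophile and picks up H⁺, giving the more stable (Markovnikov) secondary carbocation. H2O is released.
(No 1,2-shift: no single shift to an adjacent carbon would give a more stable cation.)
Step 2: A lone pair on the oxygen of H2O attacks the carbocation, forming a C–O bond and an oxonium ion (a protonated alcohol).
Step 3: Proton transfer from the O–H of the oxonium ion to H2O completes the catalytic cycle and yields the alcohol.
Total: 3 elementary steps.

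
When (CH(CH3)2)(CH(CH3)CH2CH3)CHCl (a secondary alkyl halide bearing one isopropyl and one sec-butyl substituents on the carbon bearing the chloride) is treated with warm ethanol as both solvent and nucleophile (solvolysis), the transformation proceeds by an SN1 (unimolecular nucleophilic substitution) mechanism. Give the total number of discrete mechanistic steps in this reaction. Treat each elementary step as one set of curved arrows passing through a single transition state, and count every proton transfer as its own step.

Step 1: Unassisted departure of Cl⁻ (taking the C–Cl bonding pair) generates a secondary carbocation.
Step 2: Carbocation rearrangement: a 1,2-hydride shift from the adjacent isopropyl carbon converts the initially-formed secondary cation into the more stable tertiary cation.
Step 3: A lone pair on the oxygen of CH3CH2OH attacks the carbocation, forming a new C–O σ-bond and an oxonium ion.
Step 4: Proton transfer from the O–H of the oxonium ion to a solvent molecule delivers the neutral ether.
Total: 4 elementary steps.

4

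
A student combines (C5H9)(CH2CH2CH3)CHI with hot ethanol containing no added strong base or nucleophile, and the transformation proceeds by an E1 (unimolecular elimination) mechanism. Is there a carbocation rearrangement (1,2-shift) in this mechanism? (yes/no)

The first-formed carbocation is secondary.
The adjacent cyclopentyl carbon already bears 2 other carbon substituents and has a hydrogen to migrate; after a 1,2-hydride shift from that carbon the positive charge sits on a tertiary centre.
Tertiary is more stable than secondary, so the shift occurs.

yes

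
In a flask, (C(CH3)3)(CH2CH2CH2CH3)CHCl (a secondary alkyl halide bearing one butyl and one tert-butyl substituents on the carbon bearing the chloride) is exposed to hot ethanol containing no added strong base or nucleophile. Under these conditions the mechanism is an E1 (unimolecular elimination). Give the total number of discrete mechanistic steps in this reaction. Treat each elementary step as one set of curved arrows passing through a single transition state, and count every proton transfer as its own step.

Step 1: Unassisted departure of Cl⁻ (taking the C–Cl bonding pair) generates a secondary carbocation.
Step 2: A methyl group with its bonding pair migrates from the adjacent tert-butyl carbon to the cationic centre — a 1,2-methyl shift — upgrading the secondary cation to a tertiary one.
Step 3: A weak base (an ethanol molecule from the solvent) removes a proton from a carbon adjacent to the cationic centre; the electrons of that C–H bond become the new π(C=C) bond, giving the alkene.
Total: 3 elementary steps.

3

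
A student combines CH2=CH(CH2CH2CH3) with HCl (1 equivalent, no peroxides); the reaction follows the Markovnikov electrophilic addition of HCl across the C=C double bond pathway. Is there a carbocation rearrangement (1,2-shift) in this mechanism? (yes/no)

no

The first-formed carbocation is secondary.
No single 1,2-shift to an adjacent carbon would produce a more-substituted cation than the one already present, so no rearrangement occurs.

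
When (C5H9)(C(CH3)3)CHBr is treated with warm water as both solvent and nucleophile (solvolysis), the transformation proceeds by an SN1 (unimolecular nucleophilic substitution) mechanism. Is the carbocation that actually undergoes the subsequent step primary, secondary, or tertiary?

Step 1: Ionisation: the C–Br σ-bond cleaves heterolytically; both bonding electrons depart with Br⁻, leaving a secondary carbocation at the α-carbon.
Step 2: Carbocation rearrangement: a 1,2-hydride shift from the adjacent cyclopentyl carbon converts the initially-formed secondary cation into the more stable tertiary cation.
The cation rearranges from secondary to tertiary via a 1,2-hydride shift from the adjacent cyclopentyl carbon; the tertiary cation is what reacts next.

tertiary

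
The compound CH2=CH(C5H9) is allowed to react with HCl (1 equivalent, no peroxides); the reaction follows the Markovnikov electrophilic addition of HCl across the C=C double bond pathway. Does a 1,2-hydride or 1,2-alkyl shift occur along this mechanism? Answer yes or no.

The first-formed carbocation is secondary.
The adjacent cyclopentyl carbon already bears 2 other carbon substituents and has a hydrogen to migrate; after a 1,2-hydride shift from that carbon the positive charge sits on a tertiary centre.
Tertiary is more stable than secondary, so the shift occurs.

yes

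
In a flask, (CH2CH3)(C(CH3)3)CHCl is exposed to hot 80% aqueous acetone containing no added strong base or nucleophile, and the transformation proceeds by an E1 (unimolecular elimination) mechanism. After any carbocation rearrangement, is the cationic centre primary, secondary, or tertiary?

tertiary

Step 1: The C–Cl bond breaks with both electrons going to the chloride; Cl⁻ leaves and a secondary carbocation remains.
Step 2: A 1,2-methyl shift from the adjacent tert-butyl carbon moves the positive charge from the secondary centre to an adjacent carbon, generating a more stable tertiary carbocation.
The cation rearranges from secondary to tertiary via a 1,2-methyl shift from the adjacent tert-butyl carbon; the tertiary cation is what reacts next.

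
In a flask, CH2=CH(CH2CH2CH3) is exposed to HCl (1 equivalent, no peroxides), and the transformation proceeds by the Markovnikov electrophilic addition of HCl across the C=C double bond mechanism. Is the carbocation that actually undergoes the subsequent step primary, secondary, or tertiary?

secondary

Step 1: Electrophilic addition begins with the π(C=C) electrons forming a bond to the proton of HCl. Following Markovnikov's rule, the resulting cation is secondary. The H–Cl bond breaks heterolytically, releasing Cl⁻.
No single 1,2-shift to an adjacent carbon would give a more-substituted cation, so no rearrangement occurs.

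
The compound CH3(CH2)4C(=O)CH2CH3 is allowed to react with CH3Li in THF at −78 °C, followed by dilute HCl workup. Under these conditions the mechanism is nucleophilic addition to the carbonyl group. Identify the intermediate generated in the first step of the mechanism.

tetrahedral alkoxide intermediate

Step 1: A lone pair / filled orbital on the carbanion-like carbon of CH3Li attacks the electrophilic carbonyl carbon; the π(C=O) electrons shift onto oxygen, producing a tetrahedral alkoxide intermediate.
After step 1 the species present is a tetrahedral alkoxide intermediate.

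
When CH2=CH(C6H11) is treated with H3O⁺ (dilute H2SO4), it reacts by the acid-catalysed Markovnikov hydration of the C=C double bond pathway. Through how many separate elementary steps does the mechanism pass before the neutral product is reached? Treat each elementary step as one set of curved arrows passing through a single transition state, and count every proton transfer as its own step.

Step 1: Protonation of the alkene by H3O⁺: the π bond acts as the nucleophile and picks up H⁺, giving the more stable (Markovnikov) secondary carbocation. H2O is released.
Step 2: A hydride (H with its bonding pair) migrates from the adjacent cyclohexyl carbon to the cationic centre — a 1,2-hydride shift — upgrading the secondary cation to a tertiary one.
Step 3: Nucleophilic capture of the cation by H2O produces the protonated alcohol (an oxonium ion).
Step 4: Proton transfer from the O–H of the oxonium ion to H2O completes the catalytic cycle and yields the alcohol.
Total: 4 elementary steps.

4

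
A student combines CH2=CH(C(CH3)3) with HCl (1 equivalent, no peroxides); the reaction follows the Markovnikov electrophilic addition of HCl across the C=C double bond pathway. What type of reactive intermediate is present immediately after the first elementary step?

secondary carbocation

Step 1: Electrophilic addition begins with the π(C=C) electrons forming a bond to the proton of HCl. Following Markovnikov's rule, the resulting cation is secondary. The H–Cl bond breaks heterolytically, releasing Cl⁻.
After step 1 the species present is a secondary carbocation.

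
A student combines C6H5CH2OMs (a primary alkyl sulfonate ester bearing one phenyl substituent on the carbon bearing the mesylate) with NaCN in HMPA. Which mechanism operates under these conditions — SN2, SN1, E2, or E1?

SN2

Conditions: a primary substrate with a strong nucleophile in the polar aprotic solvent HMPA.
These conditions are the textbook signature of the SN2 pathway.
An unhindered substrate with a strong nucleophile in a polar aprotic solvent favours one-step backside displacement.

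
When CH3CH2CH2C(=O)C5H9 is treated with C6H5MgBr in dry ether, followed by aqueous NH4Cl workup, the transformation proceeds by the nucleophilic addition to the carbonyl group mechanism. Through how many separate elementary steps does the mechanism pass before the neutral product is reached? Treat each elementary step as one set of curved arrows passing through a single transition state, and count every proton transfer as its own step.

Step 1: Nucleophilic addition: the carbanion-like carbon of C6H5MgBr adds to the carbonyl carbon, pushing the π(C=O) electron pair onto oxygen and giving a tetrahedral alkoxide.
Step 2: On aqueous NH4Cl workup the alkoxide oxygen is protonated, giving an alcohol.
Total: 2 elementary steps.

2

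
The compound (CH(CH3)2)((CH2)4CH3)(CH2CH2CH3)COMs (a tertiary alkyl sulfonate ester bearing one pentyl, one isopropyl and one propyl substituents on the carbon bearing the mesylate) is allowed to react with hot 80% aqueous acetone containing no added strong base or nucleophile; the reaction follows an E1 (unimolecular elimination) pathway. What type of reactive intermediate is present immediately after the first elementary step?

tertiary carbocation

Step 1: Ionisation: the C–O σ-bond cleaves heterolytically; both bonding electrons depart with MsO⁻, leaving a tertiary carbocation at the α-carbon.
After step 1 the species present is a tertiary carbocation.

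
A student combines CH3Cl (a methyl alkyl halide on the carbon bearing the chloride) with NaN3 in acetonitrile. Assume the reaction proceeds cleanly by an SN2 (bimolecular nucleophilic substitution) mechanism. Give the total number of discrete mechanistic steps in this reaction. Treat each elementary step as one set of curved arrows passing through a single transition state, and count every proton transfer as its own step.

Step 1: Backside attack by N3⁻ on the carbon bearing the chloride: the new C–N bond forms as the C–Cl bond breaks, with Walden inversion at carbon.
Total: 1 elementary step.

1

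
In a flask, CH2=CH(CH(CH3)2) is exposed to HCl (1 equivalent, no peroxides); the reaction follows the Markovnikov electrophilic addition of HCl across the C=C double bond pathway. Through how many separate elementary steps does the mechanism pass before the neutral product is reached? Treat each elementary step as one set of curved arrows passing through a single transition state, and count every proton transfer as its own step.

Step 1: Electrophilic addition begins with the π(C=C) electrons forming a bond to the proton of HCl. Following Markovnikov's rule, the resulting cation is secondary. The H–Cl bond breaks heterolytically, releasing Cl⁻.
Step 2: Carbocation rearrangement: a 1,2-hydride shift from the adjacent isopropyl carbon converts the initially-formed secondary cation into the more stable tertiary cation.
Step 3: Cl⁻ captures the cation: a lone pair on Cl⁻ fills the empty p orbital, producing the alkyl halide product.
Total: 3 elementary steps.

3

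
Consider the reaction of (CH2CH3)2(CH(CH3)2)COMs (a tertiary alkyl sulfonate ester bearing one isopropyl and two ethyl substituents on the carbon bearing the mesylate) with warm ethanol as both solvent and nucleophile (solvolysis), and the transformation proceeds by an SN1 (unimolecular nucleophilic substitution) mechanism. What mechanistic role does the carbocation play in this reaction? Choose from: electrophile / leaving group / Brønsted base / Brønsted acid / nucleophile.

Step 2: Nucleophilic capture: the oxygen of CH3CH2OH bonds to the cationic carbon, producing an oxonium-ion intermediate.
The carbocation accepts an electron pair into an empty or π* orbital — it is the electrophile.

electrophile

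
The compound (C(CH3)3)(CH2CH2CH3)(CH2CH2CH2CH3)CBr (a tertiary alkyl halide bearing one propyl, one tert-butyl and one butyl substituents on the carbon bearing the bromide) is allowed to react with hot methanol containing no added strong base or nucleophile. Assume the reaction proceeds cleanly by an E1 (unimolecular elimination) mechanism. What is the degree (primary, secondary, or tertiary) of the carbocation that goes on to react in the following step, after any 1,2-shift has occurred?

Step 1: Rate-determining heterolysis of the C–Br bond gives Br⁻ and a tertiary carbocation.
No single 1,2-shift to an adjacent carbon would give a more-substituted cation, so no rearrangement occurs.

tertiary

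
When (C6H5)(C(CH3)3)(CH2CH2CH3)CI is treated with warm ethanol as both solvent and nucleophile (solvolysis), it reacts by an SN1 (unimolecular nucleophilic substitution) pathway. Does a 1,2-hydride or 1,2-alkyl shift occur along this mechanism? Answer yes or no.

The first-formed carbocation is tertiary.
No single 1,2-shift to an adjacent carbon would produce a more-substituted cation than the one already present, so no rearrangement occurs.

no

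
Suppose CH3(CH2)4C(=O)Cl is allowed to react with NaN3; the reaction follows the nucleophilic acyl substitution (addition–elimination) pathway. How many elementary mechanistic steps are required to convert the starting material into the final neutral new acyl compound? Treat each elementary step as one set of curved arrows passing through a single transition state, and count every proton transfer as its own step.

Step 1: Nucleophilic addition of N3⁻ to the acyl carbon breaks the π(C=O) bond and yields a tetrahedral, anionic intermediate.
Step 2: An oxygen lone pair re-forms the C=O π bond as the C–Cl σ-bond breaks; Cl⁻ is expelled.
Total: 2 elementary steps.

2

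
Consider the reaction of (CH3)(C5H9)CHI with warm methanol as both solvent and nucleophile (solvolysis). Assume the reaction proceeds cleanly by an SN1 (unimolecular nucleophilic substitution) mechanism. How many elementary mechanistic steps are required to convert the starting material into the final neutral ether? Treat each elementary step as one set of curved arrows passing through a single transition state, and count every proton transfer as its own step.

Step 1: Rate-determining heterolysis of the C–I bond gives I⁻ and a secondary carbocation.
Step 2: Carbocation rearrangement: a 1,2-hydride shift from the adjacent cyclopentyl carbon converts the initially-formed secondary cation into the more stable tertiary cation.
Step 3: A lone pair on the oxygen of CH3OH attacks the carbocation, forming a new C–O σ-bond and an oxonium ion.
Step 4: Proton transfer from the O–H of the oxonium ion to a solvent molecule delivers the neutral ether.
Total: 4 elementary steps.

4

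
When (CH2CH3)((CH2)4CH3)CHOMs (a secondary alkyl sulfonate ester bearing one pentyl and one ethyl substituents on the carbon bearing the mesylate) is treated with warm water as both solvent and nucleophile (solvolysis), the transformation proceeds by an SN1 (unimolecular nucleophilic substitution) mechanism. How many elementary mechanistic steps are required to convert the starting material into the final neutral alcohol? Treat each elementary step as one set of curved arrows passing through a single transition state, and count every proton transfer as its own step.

3

Step 1: Rate-determining heterolysis of the C–O bond gives MsO⁻ and a secondary carbocation.
(No 1,2-shift: no single shift to an adjacent carbon would give a more stable cation.)
Step 2: Nucleophilic capture: the oxygen of H2O bonds to the cationic carbon, producing an oxonium-ion intermediate.
Step 3: A second solvent molecule removes the proton on oxygen, giving the neutral alcohol product.
Total: 3 elementary steps.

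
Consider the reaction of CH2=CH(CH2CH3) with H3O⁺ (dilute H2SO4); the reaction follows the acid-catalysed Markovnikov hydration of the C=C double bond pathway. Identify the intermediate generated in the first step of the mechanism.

Step 1: The π electrons of the C=C bond attack a proton of H3O⁺; Markovnikov addition places the new C–H on the less-substituted alkene carbon, so the positive charge ends up on the more-substituted carbon — a secondary carbocation. H2O is released.
After step 1 the species present is a secondary carbocation.

secondary carbocation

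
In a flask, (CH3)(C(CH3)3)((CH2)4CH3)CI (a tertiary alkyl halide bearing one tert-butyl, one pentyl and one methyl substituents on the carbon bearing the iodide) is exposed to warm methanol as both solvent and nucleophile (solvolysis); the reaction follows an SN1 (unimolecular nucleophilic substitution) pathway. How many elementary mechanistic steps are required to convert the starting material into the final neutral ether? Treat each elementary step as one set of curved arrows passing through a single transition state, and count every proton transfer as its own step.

Step 1: Rate-determining heterolysis of the C–I bond gives I⁻ and a tertiary carbocation.
(No 1,2-shift: no single shift to an adjacent carbon would give a more stable cation.)
Step 2: A lone pair on the oxygen of CH3OH attacks the carbocation, forming a new C–O σ-bond and an oxonium ion.
Step 3: A second solvent molecule removes the proton on oxygen, giving the neutral ether product.
Total: 3 elementary steps.

3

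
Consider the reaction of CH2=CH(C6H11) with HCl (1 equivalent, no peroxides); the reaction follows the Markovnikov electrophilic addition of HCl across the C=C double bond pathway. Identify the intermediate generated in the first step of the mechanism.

secondary carbocation

Step 1: Electrophilic addition begins with the π(C=C) electrons forming a bond to the proton of HCl. Following Markovnikov's rule, the resulting cation is secondary. The H–Cl bond breaks heterolytically, releasing Cl⁻.
After step 1 the species present is a secondary carbocation.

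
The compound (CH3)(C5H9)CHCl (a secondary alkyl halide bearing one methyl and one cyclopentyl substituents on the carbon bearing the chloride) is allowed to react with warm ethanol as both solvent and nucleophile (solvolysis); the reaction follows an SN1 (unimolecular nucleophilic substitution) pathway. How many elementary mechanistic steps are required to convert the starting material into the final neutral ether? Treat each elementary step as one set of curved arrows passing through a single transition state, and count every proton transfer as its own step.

4

Step 1: Unassisted departure of Cl⁻ (taking the C–Cl bonding pair) generates a secondary carbocation.
Step 2: A hydride (H with its bonding pair) migrates from the adjacent cyclopentyl carbon to the cationic centre — a 1,2-hydride shift — upgrading the secondary cation to a tertiary one.
Step 3: CH3CH2OH donates an oxygen lone pair into the empty p orbital of the cation, giving a protonated ether (an oxonium ion).
Step 4: Deprotonation of the oxonium oxygen by solvent ethanol yields the neutral ether.
Total: 4 elementary steps.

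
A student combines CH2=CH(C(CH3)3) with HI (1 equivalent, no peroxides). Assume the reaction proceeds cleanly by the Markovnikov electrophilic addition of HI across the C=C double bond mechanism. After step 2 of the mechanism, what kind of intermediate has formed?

tertiary carbocation

Step 1: The π electrons of the C=C bond attack a proton of HI; Markovnikov addition places the new C–H on the less-substituted alkene carbon, so the positive charge ends up on the more-substituted carbon — a secondary carbocation. The H–I bond breaks heterolytically, releasing I⁻.
Step 2: A methyl group with its bonding pair migrates from the adjacent tert-butyl carbon to the cationic centre — a 1,2-methyl shift — upgrading the secondary cation to a tertiary one.
After step 2 the species present is a tertiary carbocation.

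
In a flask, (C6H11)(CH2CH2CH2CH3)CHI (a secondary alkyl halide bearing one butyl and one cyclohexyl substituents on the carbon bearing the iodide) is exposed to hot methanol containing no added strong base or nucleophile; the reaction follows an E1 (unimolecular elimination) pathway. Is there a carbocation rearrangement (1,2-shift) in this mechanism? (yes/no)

The first-formed carbocation is secondary.
The adjacent cyclohexyl carbon already bears 2 other carbon substituents and has a hydrogen to migrate; after a 1,2-hydride shift from that carbon the positive charge sits on a tertiary centre.
Tertiary is more stable than secondary, so the shift occurs.

yes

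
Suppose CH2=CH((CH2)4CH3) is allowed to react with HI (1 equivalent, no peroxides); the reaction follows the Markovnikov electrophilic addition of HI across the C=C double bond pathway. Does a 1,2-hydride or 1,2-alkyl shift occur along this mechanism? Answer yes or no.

The first-formed carbocation is secondary.
No single 1,2-shift to an adjacent carbon would produce a more-substituted cation than the one already present, so no rearrangement occurs.

no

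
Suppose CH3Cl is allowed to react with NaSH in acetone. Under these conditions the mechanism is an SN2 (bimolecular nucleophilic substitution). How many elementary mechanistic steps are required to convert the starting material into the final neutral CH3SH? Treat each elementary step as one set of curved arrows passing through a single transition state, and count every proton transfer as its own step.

1

Step 1: HS⁻ attacks the back face of the α-carbon while Cl⁻ departs with the C–Cl bonding pair — a single concerted displacement through a pentacoordinate transition state.
Total: 1 elementary step.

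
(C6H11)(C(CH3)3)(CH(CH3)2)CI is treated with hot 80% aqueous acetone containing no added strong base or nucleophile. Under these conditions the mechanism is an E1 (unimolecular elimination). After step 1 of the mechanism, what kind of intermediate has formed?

Step 1: Ionisation: the C–I σ-bond cleaves heterolytically; both bonding electrons depart with I⁻, leaving a tertiary carbocation at the α-carbon.
After step 1 the species present is a tertiary carbocation.

tertiary carbocation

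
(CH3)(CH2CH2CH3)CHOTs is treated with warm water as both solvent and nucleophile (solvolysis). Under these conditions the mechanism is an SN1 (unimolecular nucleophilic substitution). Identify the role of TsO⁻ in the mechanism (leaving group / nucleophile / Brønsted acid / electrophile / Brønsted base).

leaving group

Step 1: Unassisted departure of TsO⁻ (taking the C–O bonding pair) generates a secondary carbocation.
TsO⁻ departs with both electrons of the breaking σ-bond — that is the definition of a leaving group.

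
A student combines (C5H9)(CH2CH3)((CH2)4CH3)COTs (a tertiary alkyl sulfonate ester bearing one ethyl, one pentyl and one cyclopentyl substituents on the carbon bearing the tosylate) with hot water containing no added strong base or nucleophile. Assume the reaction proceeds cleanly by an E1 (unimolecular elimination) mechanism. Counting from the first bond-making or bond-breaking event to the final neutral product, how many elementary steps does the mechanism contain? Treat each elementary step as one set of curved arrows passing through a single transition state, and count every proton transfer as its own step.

2

Step 1: The C–O bond breaks with both electrons going to the tosylate; TsO⁻ leaves and a tertiary carbocation remains.
(No 1,2-shift: no single shift to an adjacent carbon would give a more stable cation.)
Step 2: Loss of a β-proton to a water molecule of the solvent: the C–H bonding pair collapses toward the cationic carbon to form the C=C π bond, yielding the alkene.
Total: 2 elementary steps.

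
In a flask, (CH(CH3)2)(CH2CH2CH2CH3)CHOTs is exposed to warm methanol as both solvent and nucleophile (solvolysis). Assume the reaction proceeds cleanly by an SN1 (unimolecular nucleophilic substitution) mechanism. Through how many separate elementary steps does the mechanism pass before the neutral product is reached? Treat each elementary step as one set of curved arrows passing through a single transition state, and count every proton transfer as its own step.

Step 1: Unassisted departure of TsO⁻ (taking the C–O bonding pair) generates a secondary carbocation.
Step 2: A 1,2-hydride shift from the adjacent isopropyl carbon moves the positive charge from the secondary centre to an adjacent carbon, generating a more stable tertiary carbocation.
Step 3: A lone pair on the oxygen of CH3OH attacks the carbocation, forming a new C–O σ-bond and an oxonium ion.
Step 4: A second solvent molecule removes the proton on oxygen, giving the neutral ether product.
Total: 4 elementary steps.

4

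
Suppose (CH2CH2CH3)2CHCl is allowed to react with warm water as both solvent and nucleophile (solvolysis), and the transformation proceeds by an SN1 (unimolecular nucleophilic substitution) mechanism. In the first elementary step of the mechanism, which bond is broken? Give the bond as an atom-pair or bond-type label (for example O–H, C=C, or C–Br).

C–Cl

Step 1: Unassisted departure of Cl⁻ (taking the C–Cl bonding pair) generates a secondary carbocation.
The bond broken in this step is the C–Cl bond.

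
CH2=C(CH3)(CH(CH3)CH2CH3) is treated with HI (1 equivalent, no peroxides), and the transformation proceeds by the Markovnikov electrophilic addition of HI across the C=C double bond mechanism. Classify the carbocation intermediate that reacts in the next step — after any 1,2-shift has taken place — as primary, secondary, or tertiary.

tertiary

Step 1: Electrophilic addition begins with the π(C=C) electrons forming a bond to the proton of HI. Following Markovnikov's rule, the resulting cation is tertiary. The H–I bond breaks heterolytically, releasing I⁻.
No single 1,2-shift to an adjacent carbon would give a more-substituted cation, so no rearrangement occurs.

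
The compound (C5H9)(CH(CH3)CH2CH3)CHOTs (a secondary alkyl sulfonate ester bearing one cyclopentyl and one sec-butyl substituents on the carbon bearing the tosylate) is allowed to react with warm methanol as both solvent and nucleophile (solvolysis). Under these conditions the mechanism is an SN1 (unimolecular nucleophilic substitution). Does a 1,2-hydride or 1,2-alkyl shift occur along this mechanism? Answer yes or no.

The first-formed carbocation is secondary.
The adjacent cyclopentyl carbon already bears 2 other carbon substituents and has a hydrogen to migrate; after a 1,2-hydride shift from that carbon the positive charge sits on a tertiary centre.
Tertiary is more stable than secondary, so the shift occurs.

yes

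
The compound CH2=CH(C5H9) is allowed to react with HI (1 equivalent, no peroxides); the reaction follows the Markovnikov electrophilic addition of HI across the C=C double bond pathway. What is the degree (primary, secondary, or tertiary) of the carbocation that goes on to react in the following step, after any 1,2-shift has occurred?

Step 1: The π electrons of the C=C bond attack a proton of HI; Markovnikov addition places the new C–H on the less-substituted alkene carbon, so the positive charge ends up on the more-substituted carbon — a secondary carbocation. The H–I bond breaks heterolytically, releasing I⁻.
Step 2: A hydride (H with its bonding pair) migrates from the adjacent cyclopentyl carbon to the cationic centre — a 1,2-hydride shift — upgrading the secondary cation to a tertiary one.
The cation rearranges from secondary to tertiary via a 1,2-hydride shift from the adjacent cyclopentyl carbon; the tertiary cation is what reacts next.

tertiary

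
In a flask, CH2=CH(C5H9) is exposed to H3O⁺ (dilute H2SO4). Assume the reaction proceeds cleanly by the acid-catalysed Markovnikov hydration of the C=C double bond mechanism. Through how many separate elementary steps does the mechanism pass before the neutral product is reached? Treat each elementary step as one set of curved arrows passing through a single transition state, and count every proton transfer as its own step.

Step 1: Protonation of the alkene by H3O⁺: the π bond acts as the nucleophile and picks up H⁺, giving the more stable (Markovnikov) secondary carbocation. H2O is released.
Step 2: Carbocation rearrangement: a 1,2-hydride shift from the adjacent cyclopentyl carbon converts the initially-formed secondary cation into the more stable tertiary cation.
Step 3: Nucleophilic capture of the cation by H2O produces the protonated alcohol (an oxonium ion).
Step 4: Proton transfer from the O–H of the oxonium ion to H2O completes the catalytic cycle and yields the alcohol.
Total: 4 elementary steps.

4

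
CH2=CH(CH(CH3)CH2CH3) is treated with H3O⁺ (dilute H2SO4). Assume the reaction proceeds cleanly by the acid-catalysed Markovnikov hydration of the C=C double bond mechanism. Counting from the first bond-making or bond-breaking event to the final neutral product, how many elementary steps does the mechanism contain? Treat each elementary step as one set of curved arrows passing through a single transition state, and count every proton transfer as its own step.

4

Step 1: Protonation of the alkene by H3O⁺: the π bond acts as the nucleophile and picks up H⁺, giving the more stable (Markovnikov) secondary carbocation. H2O is released.
Step 2: Carbocation rearrangement: a 1,2-hydride shift from the adjacent sec-butyl carbon converts the initially-formed secondary cation into the more stable tertiary cation.
Step 3: A lone pair on the oxygen of H2O attacks the carbocation, forming a C–O bond and an oxonium ion (a protonated alcohol).
Step 4: Proton transfer from the O–H of the oxonium ion to H2O completes the catalytic cycle and yields the alcohol.
Total: 4 elementary steps.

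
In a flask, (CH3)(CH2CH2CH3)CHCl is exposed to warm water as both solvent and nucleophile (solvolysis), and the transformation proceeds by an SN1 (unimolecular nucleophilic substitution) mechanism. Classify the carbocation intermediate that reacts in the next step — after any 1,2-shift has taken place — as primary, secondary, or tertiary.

Step 1: Ionisation: the C–Cl σ-bond cleaves heterolytically; both bonding electrons depart with Cl⁻, leaving a secondary carbocation at the α-carbon.
No single 1,2-shift to an adjacent carbon would give a more-substituted cation, so no rearrangement occurs.

secondary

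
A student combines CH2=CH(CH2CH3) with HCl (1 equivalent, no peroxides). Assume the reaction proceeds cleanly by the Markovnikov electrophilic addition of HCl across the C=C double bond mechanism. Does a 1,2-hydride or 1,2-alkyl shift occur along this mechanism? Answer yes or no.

no

The first-formed carbocation is secondary.
No single 1,2-shift to an adjacent carbon would produce a more-substituted cation than the one already present, so no rearrangement occurs.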